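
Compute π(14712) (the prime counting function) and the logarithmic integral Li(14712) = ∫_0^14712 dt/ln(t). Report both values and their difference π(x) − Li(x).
π(14712) = 1720;  Li(14712) ≈ 1746.64;  π(x) − Li(x) ≈ -26.64.

Direct count of primes ≤ 14712 gives π(14712) = 1720. Numerical evaluation of the logarithmic integral gives Li(14712) ≈ 1746.64. The difference π(x) − Li(x) ≈ -26.64 is typically negative for small/moderate x (Li(x) overestimates), though Littlewood's theorem shows this sign changes infinitely often.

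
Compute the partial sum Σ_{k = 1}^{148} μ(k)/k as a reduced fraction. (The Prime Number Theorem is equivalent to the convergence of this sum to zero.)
Σ μ(k)/k = 66670440746206079837278951558338834430808994180477323/3338215550199730022503077710549980019122111551066811030

Values of μ(k) for 1 ≤ k ≤ 148: μ(1) = 1, μ(2) = -1, μ(3) = -1, μ(5) = -1, μ(6) = 1, μ(7) = -1, μ(10) = 1, μ(11) = -1, μ(13) = -1, μ(14) = 1, μ(15) = 1, μ(17) = -1, μ(19) = -1, μ(21) = 1, μ(22) = 1, μ(23) = -1, μ(26) = 1, μ(29) = -1, μ(30) = -1, μ(31) = -1, μ(33) = 1, μ(34) = 1, μ(35) = 1, μ(37) = -1, μ(38) = 1, μ(39) = 1, μ(41) = -1, μ(42) = -1, μ(43) = -1, μ(46) = 1, μ(47) = -1, μ(51) = 1, μ(53) = -1, μ(55) = 1, μ(57) = 1, μ(58) = 1, μ(59) = -1, μ(61) = -1, μ(62) = 1, μ(65) = 1, μ(66) = -1, μ(67) = -1, μ(69) = 1, μ(70) = -1, μ(71) = -1, μ(73) = -1, μ(74) = 1, μ(77) = 1, μ(78) = -1, μ(79) = -1, μ(82) = 1, μ(83) = -1, μ(85) = 1, μ(86) = 1, μ(87) = 1, μ(89) = -1, μ(91) = 1, μ(93) = 1, μ(94) = 1, μ(95) = 1, μ(97) = -1, μ(101) = -1, μ(102) = -1, μ(103) = -1, μ(105) = -1, μ(106) = 1, μ(107) = -1, μ(109) = -1, μ(110) = -1, μ(111) = 1, μ(113) = -1, μ(114) = -1, μ(115) = 1, μ(118) = 1, μ(119) = 1, μ(122) = 1, μ(123) = 1, μ(127) = -1, μ(129) = 1, μ(130) = -1, μ(131) = -1, μ(133) = 1, μ(134) = 1, μ(137) = -1, μ(138) = -1, μ(139) = -1, μ(141) = 1, μ(142) = 1, μ(143) = 1, μ(145) = 1, μ(146) = 1, with μ = 0 on non-squarefree integers. Summing μ(k)/k for k where μ(k) ≠ 0 gives 66670440746206079837278951558338834430808994180477323/3338215550199730022503077710549980019122111551066811030 ≈ 0.0200. (PNT ⟺ this sum → 0 as n → ∞.)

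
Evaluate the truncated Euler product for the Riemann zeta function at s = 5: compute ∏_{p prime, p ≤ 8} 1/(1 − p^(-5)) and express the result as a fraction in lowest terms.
∏ = 8508543750/8205616331

The primes p ≤ 8 are [2, 3, 5, 7]. For each prime, (1 − 1/p^5)^(-1) = p^5 / (p^5 − 1). The product is (1 − 1/2^5)^(-1), (1 − 1/3^5)^(-1), (1 − 1/5^5)^(-1), (1 − 1/7^5)^(-1) = ∏ p^5 / (p^5 − 1) = 8508543750/8205616331.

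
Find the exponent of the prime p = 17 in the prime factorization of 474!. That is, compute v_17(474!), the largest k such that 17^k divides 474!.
v_17(474!) = 28

Legendre's formula: v_p(n!) = Σ_{k ≥ 1} ⌊n / p^k⌋. For p = 17, n = 474, the terms are:
  ⌊474/17^1⌋ = ⌊474/17⌋ = 27
  ⌊474/17^2⌋ = ⌊474/289⌋ = 1
(the next term ⌊474/17^3⌋ = 0, terminating the sum). Summing: v_17(474!) = 27 + 1 = 28.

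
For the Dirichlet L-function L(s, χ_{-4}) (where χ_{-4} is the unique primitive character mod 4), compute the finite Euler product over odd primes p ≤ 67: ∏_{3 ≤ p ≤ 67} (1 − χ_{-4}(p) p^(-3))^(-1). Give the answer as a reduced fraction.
∏ = 497044101252700953274063170881740849527845657594881/512972994773739111227016105418519405174088647311360

The odd primes p ≤ 67 are [3, 5, 7, 11, 13, 17, 19, 23, 29, 31, 37, 41, 43, 47, 53, 59, 61, 67]. For each, χ(p) = 1 if p ≡ 1 mod 4, χ(p) = −1 if p ≡ 3 mod 4. Taking (1 − χ(p)/p^3)^(-1) = p^3/(p^3 − χ(p)): (1 − (-1)/3^3)^(-1) · (1 − (1)/5^3)^(-1) · (1 − (-1)/7^3)^(-1) · (1 − (-1)/11^3)^(-1) · (1 − (1)/13^3)^(-1) · (1 − (1)/17^3)^(-1) · (1 − (-1)/19^3)^(-1) · (1 − (-1)/23^3)^(-1) · (1 − (1)/29^3)^(-1) · (1 − (-1)/31^3)^(-1) · (1 − (1)/37^3)^(-1) · (1 − (1)/41^3)^(-1) · (1 − (-1)/43^3)^(-1) · (1 − (-1)/47^3)^(-1) · (1 − (1)/53^3)^(-1) · (1 − (-1)/59^3)^(-1) · (1 − (1)/61^3)^(-1) · (1 − (-1)/67^3)^(-1) = 497044101252700953274063170881740849527845657594881/512972994773739111227016105418519405174088647311360.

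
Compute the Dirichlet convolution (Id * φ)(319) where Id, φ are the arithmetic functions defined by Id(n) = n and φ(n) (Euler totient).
(Id * φ)(319) = 1197

Divisors of 319: [1, 11, 29, 319]. For each d | 319:
  d = 1: Id(1) · φ(319/1) = 1 · 280 = 280
  d = 11: Id(11) · φ(319/11) = 11 · 28 = 308
  d = 29: Id(29) · φ(319/29) = 29 · 10 = 290
  d = 319: Id(319) · φ(319/319) = 319 · 1 = 319
Summing: (Id * φ)(319) = 280 + 308 + 290 + 319 = 1197.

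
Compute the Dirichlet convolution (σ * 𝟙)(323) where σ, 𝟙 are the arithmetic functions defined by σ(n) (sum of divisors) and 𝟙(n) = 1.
(σ * 𝟙)(323) = 399

Divisors of 323: [1, 17, 19, 323]. For each d | 323:
  d = 1: σ(1) · 𝟙(323/1) = 1 · 1 = 1
  d = 17: σ(17) · 𝟙(323/17) = 18 · 1 = 18
  d = 19: σ(19) · 𝟙(323/19) = 20 · 1 = 20
  d = 323: σ(323) · 𝟙(323/323) = 360 · 1 = 360
Summing: (σ * 𝟙)(323) = 1 + 18 + 20 + 360 = 399.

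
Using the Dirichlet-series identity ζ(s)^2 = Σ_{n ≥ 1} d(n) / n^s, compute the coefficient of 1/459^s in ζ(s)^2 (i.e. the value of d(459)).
d(459) = 8

ζ(s)^2 = (Σ 1/m^s)(Σ 1/k^s). The coefficient of 1/n^s in the product is the number of ordered pairs (m, k) with mk = n, which equals d(n). For n = 459, divisors are [1, 3, 9, 17, 27, 51, 153, 459], so d(459) = 8.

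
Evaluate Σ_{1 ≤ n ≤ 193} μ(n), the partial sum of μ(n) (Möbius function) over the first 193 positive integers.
Σ_{n ≤ 193} μ(n) = -6

Compute μ(n) for each 1 ≤ n ≤ 193: μ(1) = 1, μ(2) = -1, μ(3) = -1, μ(4) = 0, μ(5) = -1, μ(6) = 1, μ(7) = -1, μ(8) = 0, μ(9) = 0, μ(10) = 1, μ(11) = -1, μ(12) = 0, μ(13) = -1, μ(14) = 1, μ(15) = 1, μ(16) = 0, μ(17) = -1, μ(18) = 0, μ(19) = -1, μ(20) = 0, μ(21) = 1, μ(22) = 1, μ(23) = -1, μ(24) = 0, μ(25) = 0, μ(26) = 1, μ(27) = 0, μ(28) = 0, μ(29) = -1, μ(30) = -1, μ(31) = -1, μ(32) = 0, μ(33) = 1, μ(34) = 1, μ(35) = 1, μ(36) = 0, μ(37) = -1, μ(38) = 1, μ(39) = 1, μ(40) = 0, μ(41) = -1, μ(42) = -1, μ(43) = -1, μ(44) = 0, μ(45) = 0, μ(46) = 1, μ(47) = -1, μ(48) = 0, μ(49) = 0, μ(50) = 0, μ(51) = 1, μ(52) = 0, μ(53) = -1, μ(54) = 0, μ(55) = 1, μ(56) = 0, μ(57) = 1, μ(58) = 1, μ(59) = -1, μ(60) = 0, μ(61) = -1, μ(62) = 1, μ(63) = 0, μ(64) = 0, μ(65) = 1, μ(66) = -1, μ(67) = -1, μ(68) = 0, μ(69) = 1, μ(70) = -1, μ(71) = -1, μ(72) = 0, μ(73) = -1, μ(74) = 1, μ(75) = 0, μ(76) = 0, μ(77) = 1, μ(78) = -1, μ(79) = -1, μ(80) = 0, μ(81) = 0, μ(82) = 1, μ(83) = -1, μ(84) = 0, μ(85) = 1, μ(86) = 1, μ(87) = 1, μ(88) = 0, μ(89) = -1, μ(90) = 0, μ(91) = 1, μ(92) = 0, μ(93) = 1, μ(94) = 1, μ(95) = 1, μ(96) = 0, μ(97) = -1, μ(98) = 0, μ(99) = 0, μ(100) = 0, μ(101) = -1, μ(102) = -1, μ(103) = -1, μ(104) = 0, μ(105) = -1, μ(106) = 1, μ(107) = -1, μ(108) = 0, μ(109) = -1, μ(110) = -1, μ(111) = 1, μ(112) = 0, μ(113) = -1, μ(114) = -1, μ(115) = 1, μ(116) = 0, μ(117) = 0, μ(118) = 1, μ(119) = 1, μ(120) = 0, μ(121) = 0, μ(122) = 1, μ(123) = 1, μ(124) = 0, μ(125) = 0, μ(126) = 0, μ(127) = -1, μ(128) = 0, μ(129) = 1, μ(130) = -1, μ(131) = -1, μ(132) = 0, μ(133) = 1, μ(134) = 1, μ(135) = 0, μ(136) = 0, μ(137) = -1, μ(138) = -1, μ(139) = -1, μ(140) = 0, μ(141) = 1, μ(142) = 1, μ(143) = 1, μ(144) = 0, μ(145) = 1, μ(146) = 1, μ(147) = 0, μ(148) = 0, μ(149) = -1, μ(150) = 0, μ(151) = -1, μ(152) = 0, μ(153) = 0, μ(154) = -1, μ(155) = 1, μ(156) = 0, μ(157) = -1, μ(158) = 1, μ(159) = 1, μ(160) = 0, μ(161) = 1, μ(162) = 0, μ(163) = -1, μ(164) = 0, μ(165) = -1, μ(166) = 1, μ(167) = -1, μ(168) = 0, μ(169) = 0, μ(170) = -1, μ(171) = 0, μ(172) = 0, μ(173) = -1, μ(174) = -1, μ(175) = 0, μ(176) = 0, μ(177) = 1, μ(178) = 1, μ(179) = -1, μ(180) = 0, μ(181) = -1, μ(182) = -1, μ(183) = 1, μ(184) = 0, μ(185) = 1, μ(186) = -1, μ(187) = 1, μ(188) = 0, μ(189) = 0, μ(190) = -1, μ(191) = -1, μ(192) = 0, μ(193) = -1. Summing all 193 values: -6. (Mertens function M(x) = Σ_{n ≤ x} μ(n); on average M(x) should be small (PNT ⟺ M(x) = o(x)).)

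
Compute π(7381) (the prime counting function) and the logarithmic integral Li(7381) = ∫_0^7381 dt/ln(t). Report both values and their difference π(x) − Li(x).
π(7381) = 938;  Li(7381) ≈ 957.23;  π(x) − Li(x) ≈ -19.23.

Direct count of primes ≤ 7381 gives π(7381) = 938. Numerical evaluation of the logarithmic integral gives Li(7381) ≈ 957.23. The difference π(x) − Li(x) ≈ -19.23 is typically negative for small/moderate x (Li(x) overestimates), though Littlewood's theorem shows this sign changes infinitely often.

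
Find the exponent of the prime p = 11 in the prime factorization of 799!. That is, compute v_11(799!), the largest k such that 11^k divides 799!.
v_11(799!) = 78

Legendre's formula: v_p(n!) = Σ_{k ≥ 1} ⌊n / p^k⌋. For p = 11, n = 799, the terms are:
  ⌊799/11^1⌋ = ⌊799/11⌋ = 72
  ⌊799/11^2⌋ = ⌊799/121⌋ = 6
(the next term ⌊799/11^3⌋ = 0, terminating the sum). Summing: v_11(799!) = 72 + 6 = 78.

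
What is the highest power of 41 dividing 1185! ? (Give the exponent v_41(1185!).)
v_41(1185!) = 28

Legendre's formula: v_p(n!) = Σ_{k ≥ 1} ⌊n / p^k⌋. For p = 41, n = 1185, the terms are:
  ⌊1185/41^1⌋ = ⌊1185/41⌋ = 28
(the next term ⌊1185/41^2⌋ = 0, terminating the sum). Summing: v_41(1185!) = 28 = 28.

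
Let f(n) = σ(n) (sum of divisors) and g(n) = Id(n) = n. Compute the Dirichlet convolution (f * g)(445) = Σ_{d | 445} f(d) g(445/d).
(σ * Id)(445) = 1969

Divisors of 445: [1, 5, 89, 445]. For each d | 445:
  d = 1: σ(1) · Id(445/1) = 1 · 445 = 445
  d = 5: σ(5) · Id(445/5) = 6 · 89 = 534
  d = 89: σ(89) · Id(445/89) = 90 · 5 = 450
  d = 445: σ(445) · Id(445/445) = 540 · 1 = 540
Summing: (σ * Id)(445) = 445 + 534 + 450 + 540 = 1969.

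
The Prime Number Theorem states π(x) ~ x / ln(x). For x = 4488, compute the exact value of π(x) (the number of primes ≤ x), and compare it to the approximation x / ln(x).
π(4488) = 609;  x/ln(x) ≈ 533.70;  relative error ≈ 12.36%.

Directly count primes up to 4488: π(4488) = 609. The PNT approximation gives 4488/ln(4488) ≈ 4488/8.40916 ≈ 533.70. Relative error (π(x) − x/ln(x)) / π(x) ≈ 12.36%; the approximation is known to undercount slightly (Li(x) is a better estimate).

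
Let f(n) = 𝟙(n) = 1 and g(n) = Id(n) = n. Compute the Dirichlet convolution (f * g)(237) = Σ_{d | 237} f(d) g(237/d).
(𝟙 * Id)(237) = 320

Divisors of 237: [1, 3, 79, 237]. For each d | 237:
  d = 1: 𝟙(1) · Id(237/1) = 1 · 237 = 237
  d = 3: 𝟙(3) · Id(237/3) = 1 · 79 = 79
  d = 79: 𝟙(79) · Id(237/79) = 1 · 3 = 3
  d = 237: 𝟙(237) · Id(237/237) = 1 · 1 = 1
Summing: (𝟙 * Id)(237) = 237 + 79 + 3 + 1 = 320.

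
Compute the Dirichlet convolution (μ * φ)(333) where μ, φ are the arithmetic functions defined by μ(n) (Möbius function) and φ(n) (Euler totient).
(μ * φ)(333) = 140

Divisors of 333: [1, 3, 9, 37, 111, 333]. For each d | 333:
  d = 1: μ(1) · φ(333/1) = 1 · 216 = 216
  d = 3: μ(3) · φ(333/3) = -1 · 72 = -72
  d = 9: μ(9) · φ(333/9) = 0 · 36 = 0
  d = 37: μ(37) · φ(333/37) = -1 · 6 = -6
  d = 111: μ(111) · φ(333/111) = 1 · 2 = 2
  d = 333: μ(333) · φ(333/333) = 0 · 1 = 0
Summing: (μ * φ)(333) = 216 + -72 + 0 + -6 + 2 + 0 = 140.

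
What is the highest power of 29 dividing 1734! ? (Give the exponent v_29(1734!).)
v_29(1734!) = 61

Legendre's formula: v_p(n!) = Σ_{k ≥ 1} ⌊n / p^k⌋. For p = 29, n = 1734, the terms are:
  ⌊1734/29^1⌋ = ⌊1734/29⌋ = 59
  ⌊1734/29^2⌋ = ⌊1734/841⌋ = 2
(the next term ⌊1734/29^3⌋ = 0, terminating the sum). Summing: v_29(1734!) = 59 + 2 = 61.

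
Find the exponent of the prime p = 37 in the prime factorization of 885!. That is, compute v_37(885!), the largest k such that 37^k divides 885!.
v_37(885!) = 23

Legendre's formula: v_p(n!) = Σ_{k ≥ 1} ⌊n / p^k⌋. For p = 37, n = 885, the terms are:
  ⌊885/37^1⌋ = ⌊885/37⌋ = 23
(the next term ⌊885/37^2⌋ = 0, terminating the sum). Summing: v_37(885!) = 23 = 23.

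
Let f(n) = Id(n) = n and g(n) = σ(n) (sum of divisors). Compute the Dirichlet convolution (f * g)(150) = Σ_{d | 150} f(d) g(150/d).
(Id * σ)(150) = 3010

Divisors of 150: [1, 2, 3, 5, 6, 10, 15, 25, 30, 50, 75, 150]. For each d | 150:
  d = 1: Id(1) · σ(150/1) = 1 · 372 = 372
  d = 2: Id(2) · σ(150/2) = 2 · 124 = 248
  d = 3: Id(3) · σ(150/3) = 3 · 93 = 279
  d = 5: Id(5) · σ(150/5) = 5 · 72 = 360
  d = 6: Id(6) · σ(150/6) = 6 · 31 = 186
  d = 10: Id(10) · σ(150/10) = 10 · 24 = 240
  d = 15: Id(15) · σ(150/15) = 15 · 18 = 270
  d = 25: Id(25) · σ(150/25) = 25 · 12 = 300
  d = 30: Id(30) · σ(150/30) = 30 · 6 = 180
  d = 50: Id(50) · σ(150/50) = 50 · 4 = 200
  d = 75: Id(75) · σ(150/75) = 75 · 3 = 225
  d = 150: Id(150) · σ(150/150) = 150 · 1 = 150
Summing: (Id * σ)(150) = 372 + 248 + 279 + 360 + 186 + 240 + 270 + 300 + 180 + 200 + 225 + 150 = 3010.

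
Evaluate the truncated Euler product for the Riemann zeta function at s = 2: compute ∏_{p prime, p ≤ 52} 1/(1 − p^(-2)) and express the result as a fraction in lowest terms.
∏ = 162139622078364740433577733/98952027459385036898304000

The primes p ≤ 52 are [2, 3, 5, 7, 11, 13, 17, 19, 23, 29, 31, 37, 41, 43, 47]. For each prime, (1 − 1/p^2)^(-1) = p^2 / (p^2 − 1). The product is (1 − 1/2^2)^(-1), (1 − 1/3^2)^(-1), (1 − 1/5^2)^(-1), (1 − 1/7^2)^(-1), (1 − 1/11^2)^(-1), (1 − 1/13^2)^(-1), (1 − 1/17^2)^(-1), (1 − 1/19^2)^(-1), (1 − 1/23^2)^(-1), (1 − 1/29^2)^(-1), (1 − 1/31^2)^(-1), (1 − 1/37^2)^(-1), (1 − 1/41^2)^(-1), (1 − 1/43^2)^(-1), (1 − 1/47^2)^(-1) = ∏ p^2 / (p^2 − 1) = 162139622078364740433577733/98952027459385036898304000.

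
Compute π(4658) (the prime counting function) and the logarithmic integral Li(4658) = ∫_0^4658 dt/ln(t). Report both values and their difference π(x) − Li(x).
π(4658) = 630;  Li(4658) ≈ 643.96;  π(x) − Li(x) ≈ -13.96.

Direct count of primes ≤ 4658 gives π(4658) = 630. Numerical evaluation of the logarithmic integral gives Li(4658) ≈ 643.96. The difference π(x) − Li(x) ≈ -13.96 is typically negative for small/moderate x (Li(x) overestimates), though Littlewood's theorem shows this sign changes infinitely often.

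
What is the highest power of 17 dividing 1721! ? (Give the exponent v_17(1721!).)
v_17(1721!) = 106

Legendre's formula: v_p(n!) = Σ_{k ≥ 1} ⌊n / p^k⌋. For p = 17, n = 1721, the terms are:
  ⌊1721/17^1⌋ = ⌊1721/17⌋ = 101
  ⌊1721/17^2⌋ = ⌊1721/289⌋ = 5
(the next term ⌊1721/17^3⌋ = 0, terminating the sum). Summing: v_17(1721!) = 101 + 5 = 106.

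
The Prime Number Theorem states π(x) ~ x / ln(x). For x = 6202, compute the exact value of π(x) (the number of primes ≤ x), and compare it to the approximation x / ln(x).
π(6202) = 806;  x/ln(x) ≈ 710.21;  relative error ≈ 11.88%.

Directly count primes up to 6202: π(6202) = 806. The PNT approximation gives 6202/ln(6202) ≈ 6202/8.73263 ≈ 710.21. Relative error (π(x) − x/ln(x)) / π(x) ≈ 11.88%; the approximation is known to undercount slightly (Li(x) is a better estimate).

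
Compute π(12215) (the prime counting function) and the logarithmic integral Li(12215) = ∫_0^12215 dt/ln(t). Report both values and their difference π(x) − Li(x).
π(12215) = 1460;  Li(12215) ≈ 1483.97;  π(x) − Li(x) ≈ -23.97.

Direct count of primes ≤ 12215 gives π(12215) = 1460. Numerical evaluation of the logarithmic integral gives Li(12215) ≈ 1483.97. The difference π(x) − Li(x) ≈ -23.97 is typically negative for small/moderate x (Li(x) overestimates), though Littlewood's theorem shows this sign changes infinitely often.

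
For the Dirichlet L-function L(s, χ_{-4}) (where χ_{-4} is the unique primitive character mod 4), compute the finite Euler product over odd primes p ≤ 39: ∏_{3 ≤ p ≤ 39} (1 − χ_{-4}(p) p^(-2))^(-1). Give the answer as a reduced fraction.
∏ = 136633422149134339/149104402366464000

The odd primes p ≤ 39 are [3, 5, 7, 11, 13, 17, 19, 23, 29, 31, 37]. For each, χ(p) = 1 if p ≡ 1 mod 4, χ(p) = −1 if p ≡ 3 mod 4. Taking (1 − χ(p)/p^2)^(-1) = p^2/(p^2 − χ(p)): (1 − (-1)/3^2)^(-1) · (1 − (1)/5^2)^(-1) · (1 − (-1)/7^2)^(-1) · (1 − (-1)/11^2)^(-1) · (1 − (1)/13^2)^(-1) · (1 − (1)/17^2)^(-1) · (1 − (-1)/19^2)^(-1) · (1 − (-1)/23^2)^(-1) · (1 − (1)/29^2)^(-1) · (1 − (-1)/31^2)^(-1) · (1 − (1)/37^2)^(-1) = 136633422149134339/149104402366464000.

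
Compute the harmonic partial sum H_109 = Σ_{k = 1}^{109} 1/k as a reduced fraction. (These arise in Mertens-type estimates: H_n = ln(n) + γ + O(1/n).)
H_109 = 8921300974621008344560891131674592385138744074343/1691837260754386654006214227002266112914383247040

Direct summation: H_109 = 1 + 1/2 + ... + 1/109. The least common denominator is lcm(1, ..., 109) = 8459186303771933270031071135011330564571916235200; over this denominator the numerator is 8459186303771933270031071135011330564571916235200 + 4229593151885966635015535567505665282285958117600 + 2819728767923977756677023711670443521523972078400 + 2114796575942983317507767783752832641142979058800 + 1691837260754386654006214227002266112914383247040 + 1409864383961988878338511855835221760761986039200 + 1208455186253133324290153019287332937795988033600 + 1057398287971491658753883891876416320571489529400 + 939909589307992585559007903890147840507990692800 + 845918630377193327003107113501133056457191623520 + 769016936706539388184642830455575505870174203200 + 704932191980994439169255927917610880380993019600 + 650706638751687174617774702693179274197839710400 + 604227593126566662145076509643666468897994016800 + 563945753584795551335404742334088704304794415680 + 528699143985745829376941945938208160285744764700 + 497599194339525486472415949118313562621877425600 + 469954794653996292779503951945073920253995346400 + 445220331777470172106898480790070029714311380800 + 422959315188596663501553556750566528228595811760 + 402818395417711108096717673095777645931996011200 + 384508468353269694092321415227787752935087101600 + 367790708859649272610046571087449154981387662400 + 352466095990497219584627963958805440190496509800 + 338367452150877330801242845400453222582876649408 + 325353319375843587308887351346589637098919855200 + 313303196435997528519669301296715946835996897600 + 302113796563283331072538254821833234448997008400 + 291696079440411492070036935690045881536962628800 + 281972876792397775667702371167044352152397207840 + 272876977541030105484873262419720340792642459200 + 264349571992872914688470972969104080142872382350 + 256338978902179796061547610151858501956724734400 + 248799597169762743236207974559156781310938712800 + 241691037250626664858030603857466587559197606720 + 234977397326998146389751975972536960126997673200 + 228626656858700899190028949594900826069511249600 + 222610165888735086053449240395035014857155690400 + 216902212917229058205924900897726424732613236800 + 211479657594298331750776778375283264114297905880 + 206321617165169104147099295975886111331022347200 + 201409197708855554048358836547888822965998005600 + 196725262878417052791420258953751873594695726400 + 192254234176634847046160707613893876467543550800 + 187981917861598517111801580778029568101598138560 + 183895354429824636305023285543724577490693831200 + 179982687314296452553852577340666607756849281600 + 176233047995248609792313981979402720095248254900 + 172636455179019046327164717041047562542284004800 + 169183726075438665400621422700226611291438324704 + 165866398113175162157471983039437854207292475200 + 162676659687921793654443675673294818549459927600 + 159607288750413835283605115754930765369281438400 + 156651598217998764259834650648357973417998448800 + 153803387341307877636928566091115101174034840640 + 151056898281641665536269127410916617224498504200 + 148406777259156724035632826930023343238103793600 + 145848039720205746035018467845022940768481314400 + 143376039046981919831035103983242890924947732800 + 140986438396198887833851185583522176076198603920 + 138675185307736610984115920246087386304457643200 + 136438488770515052742436631209860170396321229600 + 134272798472570369365572557698592548643998670400 + 132174785996436457344235486484552040071436191175 + 130141327750337434923554940538635854839567942080 + 128169489451089898030773805075929250978362367200 + 126256511996596018955687628880766127829431585600 + 124399798584881371618103987279578390655469356400 + 122596902953216424203348857029149718327129220800 + 120845518625313332429015301928733293779598803360 + 119143469067210327746916494859314514993970651200 + 117488698663499073194875987986268480063498836600 + 115879264435231962603165358013853843350300222400 + 114313328429350449595014474797450413034755624800 + 112789150716959110267080948466817740860958883136 + 111305082944367543026724620197517507428577845200 + 109859562386648484026377547207939357981453457600 + 108451106458614529102962450448863212366306618400 + 107078307642682699620646470063434564108505268800 + 105739828797149165875388389187641632057148952940 + 104434398811999176173223100432238648945332299200 + 103160808582584552073549647987943055665511173600 + 101917907274360641807603266686883500777974894400 + 100704598854427777024179418273944411482999002800 + 99519838867905097294483189823662712524375485120 + 98362631439208526395710129476875936797347863200 + 97232026480137164023345645230015293845654209600 + 96127117088317423523080353806946938233771775400 + 95047037121032958090236754325970006343504676800 + 93990958930799258555900790389014784050799069280 + 92958091250241024945396386099025610599691387200 + 91947677214912318152511642771862288745346915600 + 90958992513676701828291087473240113597547486400 + 89991343657148226276926288670333303878424640800 + 89044066355494034421379696158014005942862276160 + 88116523997624304896156990989701360047624127450 + 87208106224452920309598671494962170768782641600 + 86318227589509523163582358520523781271142002400 + 85446326300726598687182536717286167318908244800 + 84591863037719332700310711350113305645719162352 + 83754319839326071980505654802092381827444715200 + 82933199056587581078735991519718927103646237600 + 82128022366717798738165739174867287034678798400 + 81338329843960896827221837836647409274729963800 + 80563679083542221619343534619155529186399202240 + 79803644375206917641802557877465382684640719200 + 79057815923102180093748328364591874435251553600 + 78325799108999382129917325324178986708999224400 + 77607213796072782293863037935883766647448772800 = 44606504873105041722804455658372961925693720371715, so H_109 = 44606504873105041722804455658372961925693720371715/8459186303771933270031071135011330564571916235200; reducing by gcd(44606504873105041722804455658372961925693720371715, 8459186303771933270031071135011330564571916235200) = 5 gives 8921300974621008344560891131674592385138744074343/1691837260754386654006214227002266112914383247040 ≈ 5.27314. (The PNT-adjacent estimate ln(109) + γ ≈ 5.26856 matches within O(1/n).)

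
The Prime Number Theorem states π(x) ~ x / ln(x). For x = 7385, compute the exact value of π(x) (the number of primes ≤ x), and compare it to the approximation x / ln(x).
π(7385) = 938;  x/ln(x) ≈ 829.10;  relative error ≈ 11.61%.

Directly count primes up to 7385: π(7385) = 938. The PNT approximation gives 7385/ln(7385) ≈ 7385/8.90721 ≈ 829.10. Relative error (π(x) − x/ln(x)) / π(x) ≈ 11.61%; the approximation is known to undercount slightly (Li(x) is a better estimate).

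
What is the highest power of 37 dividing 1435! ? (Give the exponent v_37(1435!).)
v_37(1435!) = 39

Legendre's formula: v_p(n!) = Σ_{k ≥ 1} ⌊n / p^k⌋. For p = 37, n = 1435, the terms are:
  ⌊1435/37^1⌋ = ⌊1435/37⌋ = 38
  ⌊1435/37^2⌋ = ⌊1435/1369⌋ = 1
(the next term ⌊1435/37^3⌋ = 0, terminating the sum). Summing: v_37(1435!) = 38 + 1 = 39.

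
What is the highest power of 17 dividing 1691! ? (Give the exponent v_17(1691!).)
v_17(1691!) = 104

Legendre's formula: v_p(n!) = Σ_{k ≥ 1} ⌊n / p^k⌋. For p = 17, n = 1691, the terms are:
  ⌊1691/17^1⌋ = ⌊1691/17⌋ = 99
  ⌊1691/17^2⌋ = ⌊1691/289⌋ = 5
(the next term ⌊1691/17^3⌋ = 0, terminating the sum). Summing: v_17(1691!) = 99 + 5 = 104.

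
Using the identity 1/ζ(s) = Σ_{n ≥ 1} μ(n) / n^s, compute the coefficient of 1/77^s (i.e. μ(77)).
μ(77) = 1

Factor n = 77 = 7 · 11. μ(n) = 0 if any exponent ≥ 2 (not squarefree); otherwise μ(n) = (−1)^{ω(n)} where ω(n) is the number of distinct prime factors. Applying: μ(77) = 1.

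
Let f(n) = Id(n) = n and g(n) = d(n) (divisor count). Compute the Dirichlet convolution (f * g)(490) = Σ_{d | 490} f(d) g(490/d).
(Id * d)(490) = 1848

Divisors of 490: [1, 2, 5, 7, 10, 14, 35, 49, 70, 98, 245, 490]. For each d | 490:
  d = 1: Id(1) · d(490/1) = 1 · 12 = 12
  d = 2: Id(2) · d(490/2) = 2 · 6 = 12
  d = 5: Id(5) · d(490/5) = 5 · 6 = 30
  d = 7: Id(7) · d(490/7) = 7 · 8 = 56
  d = 10: Id(10) · d(490/10) = 10 · 3 = 30
  d = 14: Id(14) · d(490/14) = 14 · 4 = 56
  d = 35: Id(35) · d(490/35) = 35 · 4 = 140
  d = 49: Id(49) · d(490/49) = 49 · 4 = 196
  d = 70: Id(70) · d(490/70) = 70 · 2 = 140
  d = 98: Id(98) · d(490/98) = 98 · 2 = 196
  d = 245: Id(245) · d(490/245) = 245 · 2 = 490
  d = 490: Id(490) · d(490/490) = 490 · 1 = 490
Summing: (Id * d)(490) = 12 + 12 + 30 + 56 + 30 + 56 + 140 + 196 + 140 + 196 + 490 + 490 = 1848.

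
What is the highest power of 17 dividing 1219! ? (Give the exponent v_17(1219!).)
v_17(1219!) = 75

Legendre's formula: v_p(n!) = Σ_{k ≥ 1} ⌊n / p^k⌋. For p = 17, n = 1219, the terms are:
  ⌊1219/17^1⌋ = ⌊1219/17⌋ = 71
  ⌊1219/17^2⌋ = ⌊1219/289⌋ = 4
(the next term ⌊1219/17^3⌋ = 0, terminating the sum). Summing: v_17(1219!) = 71 + 4 = 75.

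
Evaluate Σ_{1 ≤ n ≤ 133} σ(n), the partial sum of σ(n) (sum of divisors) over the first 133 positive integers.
Σ_{n ≤ 133} σ(n) = 14591

Compute σ(n) for each 1 ≤ n ≤ 133: σ(1) = 1, σ(2) = 3, σ(3) = 4, σ(4) = 7, σ(5) = 6, σ(6) = 12, σ(7) = 8, σ(8) = 15, σ(9) = 13, σ(10) = 18, σ(11) = 12, σ(12) = 28, σ(13) = 14, σ(14) = 24, σ(15) = 24, σ(16) = 31, σ(17) = 18, σ(18) = 39, σ(19) = 20, σ(20) = 42, σ(21) = 32, σ(22) = 36, σ(23) = 24, σ(24) = 60, σ(25) = 31, σ(26) = 42, σ(27) = 40, σ(28) = 56, σ(29) = 30, σ(30) = 72, σ(31) = 32, σ(32) = 63, σ(33) = 48, σ(34) = 54, σ(35) = 48, σ(36) = 91, σ(37) = 38, σ(38) = 60, σ(39) = 56, σ(40) = 90, σ(41) = 42, σ(42) = 96, σ(43) = 44, σ(44) = 84, σ(45) = 78, σ(46) = 72, σ(47) = 48, σ(48) = 124, σ(49) = 57, σ(50) = 93, σ(51) = 72, σ(52) = 98, σ(53) = 54, σ(54) = 120, σ(55) = 72, σ(56) = 120, σ(57) = 80, σ(58) = 90, σ(59) = 60, σ(60) = 168, σ(61) = 62, σ(62) = 96, σ(63) = 104, σ(64) = 127, σ(65) = 84, σ(66) = 144, σ(67) = 68, σ(68) = 126, σ(69) = 96, σ(70) = 144, σ(71) = 72, σ(72) = 195, σ(73) = 74, σ(74) = 114, σ(75) = 124, σ(76) = 140, σ(77) = 96, σ(78) = 168, σ(79) = 80, σ(80) = 186, σ(81) = 121, σ(82) = 126, σ(83) = 84, σ(84) = 224, σ(85) = 108, σ(86) = 132, σ(87) = 120, σ(88) = 180, σ(89) = 90, σ(90) = 234, σ(91) = 112, σ(92) = 168, σ(93) = 128, σ(94) = 144, σ(95) = 120, σ(96) = 252, σ(97) = 98, σ(98) = 171, σ(99) = 156, σ(100) = 217, σ(101) = 102, σ(102) = 216, σ(103) = 104, σ(104) = 210, σ(105) = 192, σ(106) = 162, σ(107) = 108, σ(108) = 280, σ(109) = 110, σ(110) = 216, σ(111) = 152, σ(112) = 248, σ(113) = 114, σ(114) = 240, σ(115) = 144, σ(116) = 210, σ(117) = 182, σ(118) = 180, σ(119) = 144, σ(120) = 360, σ(121) = 133, σ(122) = 186, σ(123) = 168, σ(124) = 224, σ(125) = 156, σ(126) = 312, σ(127) = 128, σ(128) = 255, σ(129) = 176, σ(130) = 252, σ(131) = 132, σ(132) = 336, σ(133) = 160. Summing all 133 values: 14591. (Average order: Σ_{n ≤ x} σ(n) ~ (π²/12) x². For x = 133, (π²/12)·133² ≈ 14548.62.)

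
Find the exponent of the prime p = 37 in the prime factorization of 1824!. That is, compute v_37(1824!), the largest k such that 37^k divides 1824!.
v_37(1824!) = 50

Legendre's formula: v_p(n!) = Σ_{k ≥ 1} ⌊n / p^k⌋. For p = 37, n = 1824, the terms are:
  ⌊1824/37^1⌋ = ⌊1824/37⌋ = 49
  ⌊1824/37^2⌋ = ⌊1824/1369⌋ = 1
(the next term ⌊1824/37^3⌋ = 0, terminating the sum). Summing: v_37(1824!) = 49 + 1 = 50.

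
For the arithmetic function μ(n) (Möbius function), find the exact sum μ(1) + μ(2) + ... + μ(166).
Σ_{n ≤ 166} μ(n) = 0

Compute μ(n) for each 1 ≤ n ≤ 166: μ(1) = 1, μ(2) = -1, μ(3) = -1, μ(4) = 0, μ(5) = -1, μ(6) = 1, μ(7) = -1, μ(8) = 0, μ(9) = 0, μ(10) = 1, μ(11) = -1, μ(12) = 0, μ(13) = -1, μ(14) = 1, μ(15) = 1, μ(16) = 0, μ(17) = -1, μ(18) = 0, μ(19) = -1, μ(20) = 0, μ(21) = 1, μ(22) = 1, μ(23) = -1, μ(24) = 0, μ(25) = 0, μ(26) = 1, μ(27) = 0, μ(28) = 0, μ(29) = -1, μ(30) = -1, μ(31) = -1, μ(32) = 0, μ(33) = 1, μ(34) = 1, μ(35) = 1, μ(36) = 0, μ(37) = -1, μ(38) = 1, μ(39) = 1, μ(40) = 0, μ(41) = -1, μ(42) = -1, μ(43) = -1, μ(44) = 0, μ(45) = 0, μ(46) = 1, μ(47) = -1, μ(48) = 0, μ(49) = 0, μ(50) = 0, μ(51) = 1, μ(52) = 0, μ(53) = -1, μ(54) = 0, μ(55) = 1, μ(56) = 0, μ(57) = 1, μ(58) = 1, μ(59) = -1, μ(60) = 0, μ(61) = -1, μ(62) = 1, μ(63) = 0, μ(64) = 0, μ(65) = 1, μ(66) = -1, μ(67) = -1, μ(68) = 0, μ(69) = 1, μ(70) = -1, μ(71) = -1, μ(72) = 0, μ(73) = -1, μ(74) = 1, μ(75) = 0, μ(76) = 0, μ(77) = 1, μ(78) = -1, μ(79) = -1, μ(80) = 0, μ(81) = 0, μ(82) = 1, μ(83) = -1, μ(84) = 0, μ(85) = 1, μ(86) = 1, μ(87) = 1, μ(88) = 0, μ(89) = -1, μ(90) = 0, μ(91) = 1, μ(92) = 0, μ(93) = 1, μ(94) = 1, μ(95) = 1, μ(96) = 0, μ(97) = -1, μ(98) = 0, μ(99) = 0, μ(100) = 0, μ(101) = -1, μ(102) = -1, μ(103) = -1, μ(104) = 0, μ(105) = -1, μ(106) = 1, μ(107) = -1, μ(108) = 0, μ(109) = -1, μ(110) = -1, μ(111) = 1, μ(112) = 0, μ(113) = -1, μ(114) = -1, μ(115) = 1, μ(116) = 0, μ(117) = 0, μ(118) = 1, μ(119) = 1, μ(120) = 0, μ(121) = 0, μ(122) = 1, μ(123) = 1, μ(124) = 0, μ(125) = 0, μ(126) = 0, μ(127) = -1, μ(128) = 0, μ(129) = 1, μ(130) = -1, μ(131) = -1, μ(132) = 0, μ(133) = 1, μ(134) = 1, μ(135) = 0, μ(136) = 0, μ(137) = -1, μ(138) = -1, μ(139) = -1, μ(140) = 0, μ(141) = 1, μ(142) = 1, μ(143) = 1, μ(144) = 0, μ(145) = 1, μ(146) = 1, μ(147) = 0, μ(148) = 0, μ(149) = -1, μ(150) = 0, μ(151) = -1, μ(152) = 0, μ(153) = 0, μ(154) = -1, μ(155) = 1, μ(156) = 0, μ(157) = -1, μ(158) = 1, μ(159) = 1, μ(160) = 0, μ(161) = 1, μ(162) = 0, μ(163) = -1, μ(164) = 0, μ(165) = -1, μ(166) = 1. Summing all 166 values: 0. (Mertens function M(x) = Σ_{n ≤ x} μ(n); on average M(x) should be small (PNT ⟺ M(x) = o(x)).)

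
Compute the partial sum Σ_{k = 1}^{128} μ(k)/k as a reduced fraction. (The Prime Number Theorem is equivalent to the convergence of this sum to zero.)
Σ μ(k)/k = -228455996623300386843096283835194191857230682/401447693933303618909444119902604513664588524773

Values of μ(k) for 1 ≤ k ≤ 128: μ(1) = 1, μ(2) = -1, μ(3) = -1, μ(5) = -1, μ(6) = 1, μ(7) = -1, μ(10) = 1, μ(11) = -1, μ(13) = -1, μ(14) = 1, μ(15) = 1, μ(17) = -1, μ(19) = -1, μ(21) = 1, μ(22) = 1, μ(23) = -1, μ(26) = 1, μ(29) = -1, μ(30) = -1, μ(31) = -1, μ(33) = 1, μ(34) = 1, μ(35) = 1, μ(37) = -1, μ(38) = 1, μ(39) = 1, μ(41) = -1, μ(42) = -1, μ(43) = -1, μ(46) = 1, μ(47) = -1, μ(51) = 1, μ(53) = -1, μ(55) = 1, μ(57) = 1, μ(58) = 1, μ(59) = -1, μ(61) = -1, μ(62) = 1, μ(65) = 1, μ(66) = -1, μ(67) = -1, μ(69) = 1, μ(70) = -1, μ(71) = -1, μ(73) = -1, μ(74) = 1, μ(77) = 1, μ(78) = -1, μ(79) = -1, μ(82) = 1, μ(83) = -1, μ(85) = 1, μ(86) = 1, μ(87) = 1, μ(89) = -1, μ(91) = 1, μ(93) = 1, μ(94) = 1, μ(95) = 1, μ(97) = -1, μ(101) = -1, μ(102) = -1, μ(103) = -1, μ(105) = -1, μ(106) = 1, μ(107) = -1, μ(109) = -1, μ(110) = -1, μ(111) = 1, μ(113) = -1, μ(114) = -1, μ(115) = 1, μ(118) = 1, μ(119) = 1, μ(122) = 1, μ(123) = 1, μ(127) = -1, with μ = 0 on non-squarefree integers. Summing μ(k)/k for k where μ(k) ≠ 0 gives -228455996623300386843096283835194191857230682/401447693933303618909444119902604513664588524773 ≈ -0.0006. (PNT ⟺ this sum → 0 as n → ∞.)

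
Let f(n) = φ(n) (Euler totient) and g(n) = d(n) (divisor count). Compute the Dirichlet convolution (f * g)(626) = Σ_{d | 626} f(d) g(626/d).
(φ * d)(626) = 942

Divisors of 626: [1, 2, 313, 626]. For each d | 626:
  d = 1: φ(1) · d(626/1) = 1 · 4 = 4
  d = 2: φ(2) · d(626/2) = 1 · 2 = 2
  d = 313: φ(313) · d(626/313) = 312 · 2 = 624
  d = 626: φ(626) · d(626/626) = 312 · 1 = 312
Summing: (φ * d)(626) = 4 + 2 + 624 + 312 = 942.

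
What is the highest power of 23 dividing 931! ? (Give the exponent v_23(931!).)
v_23(931!) = 41

Legendre's formula: v_p(n!) = Σ_{k ≥ 1} ⌊n / p^k⌋. For p = 23, n = 931, the terms are:
  ⌊931/23^1⌋ = ⌊931/23⌋ = 40
  ⌊931/23^2⌋ = ⌊931/529⌋ = 1
(the next term ⌊931/23^3⌋ = 0, terminating the sum). Summing: v_23(931!) = 40 + 1 = 41.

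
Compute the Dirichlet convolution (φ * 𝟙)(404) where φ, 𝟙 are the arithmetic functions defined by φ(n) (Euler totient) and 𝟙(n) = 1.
(φ * 𝟙)(404) = 404

Divisors of 404: [1, 2, 4, 101, 202, 404]. For each d | 404:
  d = 1: φ(1) · 𝟙(404/1) = 1 · 1 = 1
  d = 2: φ(2) · 𝟙(404/2) = 1 · 1 = 1
  d = 4: φ(4) · 𝟙(404/4) = 2 · 1 = 2
  d = 101: φ(101) · 𝟙(404/101) = 100 · 1 = 100
  d = 202: φ(202) · 𝟙(404/202) = 100 · 1 = 100
  d = 404: φ(404) · 𝟙(404/404) = 200 · 1 = 200
Summing: (φ * 𝟙)(404) = 1 + 1 + 2 + 100 + 100 + 200 = 404.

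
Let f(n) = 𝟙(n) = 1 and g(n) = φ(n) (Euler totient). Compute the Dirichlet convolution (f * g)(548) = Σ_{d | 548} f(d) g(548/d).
(𝟙 * φ)(548) = 548

Divisors of 548: [1, 2, 4, 137, 274, 548]. For each d | 548:
  d = 1: 𝟙(1) · φ(548/1) = 1 · 272 = 272
  d = 2: 𝟙(2) · φ(548/2) = 1 · 136 = 136
  d = 4: 𝟙(4) · φ(548/4) = 1 · 136 = 136
  d = 137: 𝟙(137) · φ(548/137) = 1 · 2 = 2
  d = 274: 𝟙(274) · φ(548/274) = 1 · 1 = 1
  d = 548: 𝟙(548) · φ(548/548) = 1 · 1 = 1
Summing: (𝟙 * φ)(548) = 272 + 136 + 136 + 2 + 1 + 1 = 548.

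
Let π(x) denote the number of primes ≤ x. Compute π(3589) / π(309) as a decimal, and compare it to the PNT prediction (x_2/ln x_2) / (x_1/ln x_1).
π(3589)/π(309) = 502/63 ≈ 7.9683;  PNT prediction ≈ 8.1352.

π(309) = 63 and π(3589) = 502, so π(3589)/π(309) ≈ 7.9683. The PNT-predicted ratio is (3589/ln(3589)) / (309/ln(309)) ≈ 8.1352. The two agree to within a few percent, as expected.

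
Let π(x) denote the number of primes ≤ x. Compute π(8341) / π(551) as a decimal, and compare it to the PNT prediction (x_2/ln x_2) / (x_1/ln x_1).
π(8341)/π(551) = 1045/101 ≈ 10.3465;  PNT prediction ≈ 10.5823.

π(551) = 101 and π(8341) = 1045, so π(8341)/π(551) ≈ 10.3465. The PNT-predicted ratio is (8341/ln(8341)) / (551/ln(551)) ≈ 10.5823. The two agree to within a few percent, as expected.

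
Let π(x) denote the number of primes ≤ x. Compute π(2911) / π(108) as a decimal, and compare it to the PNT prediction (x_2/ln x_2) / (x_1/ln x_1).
π(2911)/π(108) = 421/28 ≈ 15.0357;  PNT prediction ≈ 15.8221.

π(108) = 28 and π(2911) = 421, so π(2911)/π(108) ≈ 15.0357. The PNT-predicted ratio is (2911/ln(2911)) / (108/ln(108)) ≈ 15.8221. The two agree to within a few percent, as expected.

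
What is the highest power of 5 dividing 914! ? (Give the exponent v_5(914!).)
v_5(914!) = 226

Legendre's formula: v_p(n!) = Σ_{k ≥ 1} ⌊n / p^k⌋. For p = 5, n = 914, the terms are:
  ⌊914/5^1⌋ = ⌊914/5⌋ = 182
  ⌊914/5^2⌋ = ⌊914/25⌋ = 36
  ⌊914/5^3⌋ = ⌊914/125⌋ = 7
  ⌊914/5^4⌋ = ⌊914/625⌋ = 1
(the next term ⌊914/5^5⌋ = 0, terminating the sum). Summing: v_5(914!) = 182 + 36 + 7 + 1 = 226.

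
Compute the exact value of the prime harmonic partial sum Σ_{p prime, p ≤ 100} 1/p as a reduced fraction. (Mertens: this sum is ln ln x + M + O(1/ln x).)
Σ 1/p = 4156517583588203716343221884611037839/2305567963945518424753102147331756070

π(100) = 25, so the primes ≤ 100 are [2, 3, 5, 7, 11, 13, 17, 19, 23, 29, 31, 37, 41, 43, 47, 53, 59, 61, 67, 71, 73, 79, 83, 89, 97]. Summing 1/p over these primes: 4156517583588203716343221884611037839/2305567963945518424753102147331756070 ≈ 1.8028. Mertens estimate ln ln(100) + 0.2615 ≈ 1.7887.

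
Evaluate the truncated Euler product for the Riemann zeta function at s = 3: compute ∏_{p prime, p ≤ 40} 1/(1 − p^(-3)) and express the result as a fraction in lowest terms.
∏ = 10604865228312139577609245/8822952261265821355966464

The primes p ≤ 40 are [2, 3, 5, 7, 11, 13, 17, 19, 23, 29, 31, 37]. For each prime, (1 − 1/p^3)^(-1) = p^3 / (p^3 − 1). The product is (1 − 1/2^3)^(-1), (1 − 1/3^3)^(-1), (1 − 1/5^3)^(-1), (1 − 1/7^3)^(-1), (1 − 1/11^3)^(-1), (1 − 1/13^3)^(-1), (1 − 1/17^3)^(-1), (1 − 1/19^3)^(-1), (1 − 1/23^3)^(-1), (1 − 1/29^3)^(-1), (1 − 1/31^3)^(-1), (1 − 1/37^3)^(-1) = ∏ p^3 / (p^3 − 1) = 10604865228312139577609245/8822952261265821355966464.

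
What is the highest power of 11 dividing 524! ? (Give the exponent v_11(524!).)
v_11(524!) = 51

Legendre's formula: v_p(n!) = Σ_{k ≥ 1} ⌊n / p^k⌋. For p = 11, n = 524, the terms are:
  ⌊524/11^1⌋ = ⌊524/11⌋ = 47
  ⌊524/11^2⌋ = ⌊524/121⌋ = 4
(the next term ⌊524/11^3⌋ = 0, terminating the sum). Summing: v_11(524!) = 47 + 4 = 51.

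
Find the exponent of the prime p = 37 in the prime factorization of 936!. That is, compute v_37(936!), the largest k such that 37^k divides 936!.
v_37(936!) = 25

Legendre's formula: v_p(n!) = Σ_{k ≥ 1} ⌊n / p^k⌋. For p = 37, n = 936, the terms are:
  ⌊936/37^1⌋ = ⌊936/37⌋ = 25
(the next term ⌊936/37^2⌋ = 0, terminating the sum). Summing: v_37(936!) = 25 = 25.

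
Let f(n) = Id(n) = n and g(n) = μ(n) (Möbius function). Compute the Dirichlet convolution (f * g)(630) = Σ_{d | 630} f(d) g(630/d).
(Id * μ)(630) = 144

Divisors of 630: [1, 2, 3, 5, 6, 7, 9, 10, 14, 15, 18, 21, 30, 35, 42, 45, 63, 70, 90, 105, 126, 210, 315, 630]. For each d | 630:
  d = 1: Id(1) · μ(630/1) = 1 · 0 = 0
  d = 2: Id(2) · μ(630/2) = 2 · 0 = 0
  d = 3: Id(3) · μ(630/3) = 3 · 1 = 3
  d = 5: Id(5) · μ(630/5) = 5 · 0 = 0
  d = 6: Id(6) · μ(630/6) = 6 · -1 = -6
  d = 7: Id(7) · μ(630/7) = 7 · 0 = 0
  d = 9: Id(9) · μ(630/9) = 9 · -1 = -9
  d = 10: Id(10) · μ(630/10) = 10 · 0 = 0
  d = 14: Id(14) · μ(630/14) = 14 · 0 = 0
  d = 15: Id(15) · μ(630/15) = 15 · -1 = -15
  d = 18: Id(18) · μ(630/18) = 18 · 1 = 18
  d = 21: Id(21) · μ(630/21) = 21 · -1 = -21
  d = 30: Id(30) · μ(630/30) = 30 · 1 = 30
  d = 35: Id(35) · μ(630/35) = 35 · 0 = 0
  d = 42: Id(42) · μ(630/42) = 42 · 1 = 42
  d = 45: Id(45) · μ(630/45) = 45 · 1 = 45
  d = 63: Id(63) · μ(630/63) = 63 · 1 = 63
  d = 70: Id(70) · μ(630/70) = 70 · 0 = 0
  d = 90: Id(90) · μ(630/90) = 90 · -1 = -90
  d = 105: Id(105) · μ(630/105) = 105 · 1 = 105
  d = 126: Id(126) · μ(630/126) = 126 · -1 = -126
  d = 210: Id(210) · μ(630/210) = 210 · -1 = -210
  d = 315: Id(315) · μ(630/315) = 315 · -1 = -315
  d = 630: Id(630) · μ(630/630) = 630 · 1 = 630
Summing: (Id * μ)(630) = 0 + 0 + 3 + 0 + -6 + 0 + -9 + 0 + 0 + -15 + 18 + -21 + 30 + 0 + 42 + 45 + 63 + 0 + -90 + 105 + -126 + -210 + -315 + 630 = 144.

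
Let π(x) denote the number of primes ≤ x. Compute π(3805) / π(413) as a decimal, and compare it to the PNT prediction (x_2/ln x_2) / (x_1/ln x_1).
π(3805)/π(413) = 529/80 ≈ 6.6125;  PNT prediction ≈ 6.7314.

π(413) = 80 and π(3805) = 529, so π(3805)/π(413) ≈ 6.6125. The PNT-predicted ratio is (3805/ln(3805)) / (413/ln(413)) ≈ 6.7314. The two agree to within a few percent, as expected.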